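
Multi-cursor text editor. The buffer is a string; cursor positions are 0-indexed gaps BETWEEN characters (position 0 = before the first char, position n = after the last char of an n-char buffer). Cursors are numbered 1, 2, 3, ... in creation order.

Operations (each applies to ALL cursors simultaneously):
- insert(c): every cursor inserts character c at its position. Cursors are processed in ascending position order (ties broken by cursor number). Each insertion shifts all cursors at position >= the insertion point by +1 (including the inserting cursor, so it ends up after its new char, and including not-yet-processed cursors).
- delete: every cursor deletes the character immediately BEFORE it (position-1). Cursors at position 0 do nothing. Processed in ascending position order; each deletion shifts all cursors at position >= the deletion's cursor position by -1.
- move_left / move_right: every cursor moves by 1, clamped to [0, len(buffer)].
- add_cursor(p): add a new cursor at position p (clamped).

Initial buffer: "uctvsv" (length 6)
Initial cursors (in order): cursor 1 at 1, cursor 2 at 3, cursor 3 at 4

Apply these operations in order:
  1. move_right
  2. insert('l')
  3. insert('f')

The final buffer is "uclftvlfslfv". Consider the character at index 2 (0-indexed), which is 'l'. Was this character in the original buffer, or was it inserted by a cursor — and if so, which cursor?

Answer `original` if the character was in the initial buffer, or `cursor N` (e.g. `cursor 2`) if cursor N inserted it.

After op 1 (move_right): buffer="uctvsv" (len 6), cursors c1@2 c2@4 c3@5, authorship ......
After op 2 (insert('l')): buffer="ucltvlslv" (len 9), cursors c1@3 c2@6 c3@8, authorship ..1..2.3.
After op 3 (insert('f')): buffer="uclftvlfslfv" (len 12), cursors c1@4 c2@8 c3@11, authorship ..11..22.33.
Authorship (.=original, N=cursor N): . . 1 1 . . 2 2 . 3 3 .
Index 2: author = 1

Answer: cursor 1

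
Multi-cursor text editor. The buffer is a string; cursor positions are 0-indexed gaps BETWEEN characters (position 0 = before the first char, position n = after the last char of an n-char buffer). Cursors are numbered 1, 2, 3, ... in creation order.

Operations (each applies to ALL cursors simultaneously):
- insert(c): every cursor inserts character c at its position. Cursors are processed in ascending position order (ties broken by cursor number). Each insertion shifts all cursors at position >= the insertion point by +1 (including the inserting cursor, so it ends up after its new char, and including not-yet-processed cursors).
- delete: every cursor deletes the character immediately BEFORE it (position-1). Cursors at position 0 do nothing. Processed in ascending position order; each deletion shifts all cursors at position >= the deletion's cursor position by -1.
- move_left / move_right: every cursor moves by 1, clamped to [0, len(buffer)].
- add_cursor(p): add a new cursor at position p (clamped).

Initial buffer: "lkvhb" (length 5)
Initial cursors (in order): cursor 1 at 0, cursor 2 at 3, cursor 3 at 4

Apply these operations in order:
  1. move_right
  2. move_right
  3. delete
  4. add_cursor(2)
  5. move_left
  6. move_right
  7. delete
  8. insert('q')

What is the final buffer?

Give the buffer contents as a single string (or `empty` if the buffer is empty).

Answer: qqqq

Derivation:
After op 1 (move_right): buffer="lkvhb" (len 5), cursors c1@1 c2@4 c3@5, authorship .....
After op 2 (move_right): buffer="lkvhb" (len 5), cursors c1@2 c2@5 c3@5, authorship .....
After op 3 (delete): buffer="lv" (len 2), cursors c1@1 c2@2 c3@2, authorship ..
After op 4 (add_cursor(2)): buffer="lv" (len 2), cursors c1@1 c2@2 c3@2 c4@2, authorship ..
After op 5 (move_left): buffer="lv" (len 2), cursors c1@0 c2@1 c3@1 c4@1, authorship ..
After op 6 (move_right): buffer="lv" (len 2), cursors c1@1 c2@2 c3@2 c4@2, authorship ..
After op 7 (delete): buffer="" (len 0), cursors c1@0 c2@0 c3@0 c4@0, authorship 
After op 8 (insert('q')): buffer="qqqq" (len 4), cursors c1@4 c2@4 c3@4 c4@4, authorship 1234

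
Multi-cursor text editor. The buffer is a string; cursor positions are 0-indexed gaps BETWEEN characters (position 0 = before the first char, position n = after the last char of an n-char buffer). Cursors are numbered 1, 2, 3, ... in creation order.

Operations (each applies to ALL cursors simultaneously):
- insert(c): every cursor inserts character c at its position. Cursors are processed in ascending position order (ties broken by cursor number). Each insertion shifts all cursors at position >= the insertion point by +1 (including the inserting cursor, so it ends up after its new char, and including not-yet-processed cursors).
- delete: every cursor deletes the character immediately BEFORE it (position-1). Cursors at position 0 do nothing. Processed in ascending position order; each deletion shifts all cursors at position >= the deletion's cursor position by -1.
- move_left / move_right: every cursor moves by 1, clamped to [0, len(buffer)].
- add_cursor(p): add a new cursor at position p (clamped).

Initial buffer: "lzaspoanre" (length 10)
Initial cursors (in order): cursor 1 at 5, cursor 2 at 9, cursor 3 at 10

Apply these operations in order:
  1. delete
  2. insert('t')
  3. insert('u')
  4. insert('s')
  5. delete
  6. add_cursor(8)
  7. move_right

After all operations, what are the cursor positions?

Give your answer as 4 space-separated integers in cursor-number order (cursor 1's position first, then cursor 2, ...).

After op 1 (delete): buffer="lzasoan" (len 7), cursors c1@4 c2@7 c3@7, authorship .......
After op 2 (insert('t')): buffer="lzastoantt" (len 10), cursors c1@5 c2@10 c3@10, authorship ....1...23
After op 3 (insert('u')): buffer="lzastuoanttuu" (len 13), cursors c1@6 c2@13 c3@13, authorship ....11...2323
After op 4 (insert('s')): buffer="lzastusoanttuuss" (len 16), cursors c1@7 c2@16 c3@16, authorship ....111...232323
After op 5 (delete): buffer="lzastuoanttuu" (len 13), cursors c1@6 c2@13 c3@13, authorship ....11...2323
After op 6 (add_cursor(8)): buffer="lzastuoanttuu" (len 13), cursors c1@6 c4@8 c2@13 c3@13, authorship ....11...2323
After op 7 (move_right): buffer="lzastuoanttuu" (len 13), cursors c1@7 c4@9 c2@13 c3@13, authorship ....11...2323

Answer: 7 13 13 9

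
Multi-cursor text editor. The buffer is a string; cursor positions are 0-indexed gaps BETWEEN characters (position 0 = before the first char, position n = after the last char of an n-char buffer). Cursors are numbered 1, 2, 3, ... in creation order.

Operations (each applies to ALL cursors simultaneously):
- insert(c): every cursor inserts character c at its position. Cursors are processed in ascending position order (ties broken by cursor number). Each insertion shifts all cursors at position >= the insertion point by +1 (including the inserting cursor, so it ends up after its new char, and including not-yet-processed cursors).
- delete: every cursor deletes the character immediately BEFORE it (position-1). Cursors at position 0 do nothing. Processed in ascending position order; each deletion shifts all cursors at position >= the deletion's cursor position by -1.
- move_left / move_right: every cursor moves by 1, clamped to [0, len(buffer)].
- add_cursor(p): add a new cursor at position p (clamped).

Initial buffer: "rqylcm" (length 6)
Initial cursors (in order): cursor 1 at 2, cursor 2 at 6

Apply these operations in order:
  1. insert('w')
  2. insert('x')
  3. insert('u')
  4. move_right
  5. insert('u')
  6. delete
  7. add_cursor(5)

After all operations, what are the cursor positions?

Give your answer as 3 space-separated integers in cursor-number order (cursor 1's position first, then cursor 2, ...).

After op 1 (insert('w')): buffer="rqwylcmw" (len 8), cursors c1@3 c2@8, authorship ..1....2
After op 2 (insert('x')): buffer="rqwxylcmwx" (len 10), cursors c1@4 c2@10, authorship ..11....22
After op 3 (insert('u')): buffer="rqwxuylcmwxu" (len 12), cursors c1@5 c2@12, authorship ..111....222
After op 4 (move_right): buffer="rqwxuylcmwxu" (len 12), cursors c1@6 c2@12, authorship ..111....222
After op 5 (insert('u')): buffer="rqwxuyulcmwxuu" (len 14), cursors c1@7 c2@14, authorship ..111.1...2222
After op 6 (delete): buffer="rqwxuylcmwxu" (len 12), cursors c1@6 c2@12, authorship ..111....222
After op 7 (add_cursor(5)): buffer="rqwxuylcmwxu" (len 12), cursors c3@5 c1@6 c2@12, authorship ..111....222

Answer: 6 12 5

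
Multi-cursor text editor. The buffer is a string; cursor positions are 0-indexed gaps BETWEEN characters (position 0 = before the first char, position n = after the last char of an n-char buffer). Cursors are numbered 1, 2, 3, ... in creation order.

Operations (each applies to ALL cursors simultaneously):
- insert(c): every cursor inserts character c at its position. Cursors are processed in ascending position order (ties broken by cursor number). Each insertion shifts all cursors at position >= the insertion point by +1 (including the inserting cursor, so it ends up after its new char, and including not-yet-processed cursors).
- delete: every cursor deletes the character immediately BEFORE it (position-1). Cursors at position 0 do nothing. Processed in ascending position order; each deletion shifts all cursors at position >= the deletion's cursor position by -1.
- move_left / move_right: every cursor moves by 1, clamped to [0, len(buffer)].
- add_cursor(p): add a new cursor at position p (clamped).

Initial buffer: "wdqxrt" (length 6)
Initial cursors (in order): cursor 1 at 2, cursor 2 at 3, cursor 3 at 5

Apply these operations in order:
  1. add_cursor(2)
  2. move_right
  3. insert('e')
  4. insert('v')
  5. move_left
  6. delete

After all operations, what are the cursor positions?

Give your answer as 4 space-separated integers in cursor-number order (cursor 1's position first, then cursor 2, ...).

After op 1 (add_cursor(2)): buffer="wdqxrt" (len 6), cursors c1@2 c4@2 c2@3 c3@5, authorship ......
After op 2 (move_right): buffer="wdqxrt" (len 6), cursors c1@3 c4@3 c2@4 c3@6, authorship ......
After op 3 (insert('e')): buffer="wdqeexerte" (len 10), cursors c1@5 c4@5 c2@7 c3@10, authorship ...14.2..3
After op 4 (insert('v')): buffer="wdqeevvxevrtev" (len 14), cursors c1@7 c4@7 c2@10 c3@14, authorship ...1414.22..33
After op 5 (move_left): buffer="wdqeevvxevrtev" (len 14), cursors c1@6 c4@6 c2@9 c3@13, authorship ...1414.22..33
After op 6 (delete): buffer="wdqevxvrtv" (len 10), cursors c1@4 c4@4 c2@6 c3@9, authorship ...14.2..3

Answer: 4 6 9 4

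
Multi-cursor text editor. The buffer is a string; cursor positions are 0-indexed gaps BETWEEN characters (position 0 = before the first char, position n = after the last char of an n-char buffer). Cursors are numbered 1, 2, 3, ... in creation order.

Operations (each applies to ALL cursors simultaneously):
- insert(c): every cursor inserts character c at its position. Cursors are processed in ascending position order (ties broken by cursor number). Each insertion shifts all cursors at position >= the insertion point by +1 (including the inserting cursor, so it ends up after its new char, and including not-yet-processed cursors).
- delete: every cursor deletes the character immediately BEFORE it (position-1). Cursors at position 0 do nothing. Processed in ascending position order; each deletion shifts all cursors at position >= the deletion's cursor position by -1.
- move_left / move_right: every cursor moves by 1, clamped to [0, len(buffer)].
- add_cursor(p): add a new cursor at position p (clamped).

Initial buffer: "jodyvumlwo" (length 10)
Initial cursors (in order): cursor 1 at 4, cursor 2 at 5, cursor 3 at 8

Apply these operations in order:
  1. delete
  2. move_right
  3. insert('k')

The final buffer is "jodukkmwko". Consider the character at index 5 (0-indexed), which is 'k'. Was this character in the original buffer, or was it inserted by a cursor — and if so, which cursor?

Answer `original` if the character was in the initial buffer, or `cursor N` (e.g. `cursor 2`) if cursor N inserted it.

Answer: cursor 2

Derivation:
After op 1 (delete): buffer="jodumwo" (len 7), cursors c1@3 c2@3 c3@5, authorship .......
After op 2 (move_right): buffer="jodumwo" (len 7), cursors c1@4 c2@4 c3@6, authorship .......
After op 3 (insert('k')): buffer="jodukkmwko" (len 10), cursors c1@6 c2@6 c3@9, authorship ....12..3.
Authorship (.=original, N=cursor N): . . . . 1 2 . . 3 .
Index 5: author = 2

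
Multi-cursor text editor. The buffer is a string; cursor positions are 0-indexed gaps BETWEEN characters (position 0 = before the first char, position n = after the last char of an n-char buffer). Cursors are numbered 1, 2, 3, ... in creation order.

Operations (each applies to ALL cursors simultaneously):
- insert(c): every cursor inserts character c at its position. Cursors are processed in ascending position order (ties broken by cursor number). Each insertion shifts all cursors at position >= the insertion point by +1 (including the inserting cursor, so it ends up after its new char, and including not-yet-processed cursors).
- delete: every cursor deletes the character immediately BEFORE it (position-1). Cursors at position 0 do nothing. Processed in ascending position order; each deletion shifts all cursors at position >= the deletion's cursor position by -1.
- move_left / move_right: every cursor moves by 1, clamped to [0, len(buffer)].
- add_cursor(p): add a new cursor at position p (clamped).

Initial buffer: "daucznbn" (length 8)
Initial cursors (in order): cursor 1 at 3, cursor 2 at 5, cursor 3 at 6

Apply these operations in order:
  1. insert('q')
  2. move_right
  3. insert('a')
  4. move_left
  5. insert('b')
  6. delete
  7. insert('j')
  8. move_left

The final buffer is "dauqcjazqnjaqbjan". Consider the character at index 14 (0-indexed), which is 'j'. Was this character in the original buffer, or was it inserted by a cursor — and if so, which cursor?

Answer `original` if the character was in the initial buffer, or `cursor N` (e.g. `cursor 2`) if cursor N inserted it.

Answer: cursor 3

Derivation:
After op 1 (insert('q')): buffer="dauqczqnqbn" (len 11), cursors c1@4 c2@7 c3@9, authorship ...1..2.3..
After op 2 (move_right): buffer="dauqczqnqbn" (len 11), cursors c1@5 c2@8 c3@10, authorship ...1..2.3..
After op 3 (insert('a')): buffer="dauqcazqnaqban" (len 14), cursors c1@6 c2@10 c3@13, authorship ...1.1.2.23.3.
After op 4 (move_left): buffer="dauqcazqnaqban" (len 14), cursors c1@5 c2@9 c3@12, authorship ...1.1.2.23.3.
After op 5 (insert('b')): buffer="dauqcbazqnbaqbban" (len 17), cursors c1@6 c2@11 c3@15, authorship ...1.11.2.223.33.
After op 6 (delete): buffer="dauqcazqnaqban" (len 14), cursors c1@5 c2@9 c3@12, authorship ...1.1.2.23.3.
After op 7 (insert('j')): buffer="dauqcjazqnjaqbjan" (len 17), cursors c1@6 c2@11 c3@15, authorship ...1.11.2.223.33.
After op 8 (move_left): buffer="dauqcjazqnjaqbjan" (len 17), cursors c1@5 c2@10 c3@14, authorship ...1.11.2.223.33.
Authorship (.=original, N=cursor N): . . . 1 . 1 1 . 2 . 2 2 3 . 3 3 .
Index 14: author = 3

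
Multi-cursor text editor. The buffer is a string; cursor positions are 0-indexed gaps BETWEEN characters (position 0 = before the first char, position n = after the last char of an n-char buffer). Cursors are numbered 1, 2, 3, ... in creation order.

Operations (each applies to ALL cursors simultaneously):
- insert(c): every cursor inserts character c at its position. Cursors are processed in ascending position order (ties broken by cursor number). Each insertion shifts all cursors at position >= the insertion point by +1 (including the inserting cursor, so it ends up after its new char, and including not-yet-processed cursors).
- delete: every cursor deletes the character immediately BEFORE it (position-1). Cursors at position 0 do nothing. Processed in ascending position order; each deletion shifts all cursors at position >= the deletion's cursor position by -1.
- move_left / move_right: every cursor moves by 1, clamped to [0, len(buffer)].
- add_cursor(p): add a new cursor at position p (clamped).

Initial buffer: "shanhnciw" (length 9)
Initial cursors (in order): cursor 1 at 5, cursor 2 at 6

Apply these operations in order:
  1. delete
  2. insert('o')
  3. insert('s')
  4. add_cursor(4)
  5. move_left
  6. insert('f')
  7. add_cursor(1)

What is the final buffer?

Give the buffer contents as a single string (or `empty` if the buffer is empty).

Answer: shafnoosffsciw

Derivation:
After op 1 (delete): buffer="shanciw" (len 7), cursors c1@4 c2@4, authorship .......
After op 2 (insert('o')): buffer="shanoociw" (len 9), cursors c1@6 c2@6, authorship ....12...
After op 3 (insert('s')): buffer="shanoossciw" (len 11), cursors c1@8 c2@8, authorship ....1212...
After op 4 (add_cursor(4)): buffer="shanoossciw" (len 11), cursors c3@4 c1@8 c2@8, authorship ....1212...
After op 5 (move_left): buffer="shanoossciw" (len 11), cursors c3@3 c1@7 c2@7, authorship ....1212...
After op 6 (insert('f')): buffer="shafnoosffsciw" (len 14), cursors c3@4 c1@10 c2@10, authorship ...3.121122...
After op 7 (add_cursor(1)): buffer="shafnoosffsciw" (len 14), cursors c4@1 c3@4 c1@10 c2@10, authorship ...3.121122...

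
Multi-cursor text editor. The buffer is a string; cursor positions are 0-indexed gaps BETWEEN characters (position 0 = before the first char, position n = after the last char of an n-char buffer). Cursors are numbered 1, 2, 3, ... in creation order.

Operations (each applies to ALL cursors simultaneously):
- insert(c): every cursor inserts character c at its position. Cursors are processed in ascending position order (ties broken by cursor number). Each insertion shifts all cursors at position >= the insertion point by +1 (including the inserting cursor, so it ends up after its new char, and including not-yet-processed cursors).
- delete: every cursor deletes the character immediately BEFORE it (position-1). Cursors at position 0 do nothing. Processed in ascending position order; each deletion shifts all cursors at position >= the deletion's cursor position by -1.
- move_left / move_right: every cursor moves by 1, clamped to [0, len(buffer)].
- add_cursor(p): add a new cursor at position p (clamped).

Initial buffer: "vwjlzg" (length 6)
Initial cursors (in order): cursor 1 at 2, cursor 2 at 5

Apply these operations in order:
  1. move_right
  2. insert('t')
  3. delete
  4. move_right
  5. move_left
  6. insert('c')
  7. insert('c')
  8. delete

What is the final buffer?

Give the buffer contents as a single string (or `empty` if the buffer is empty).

Answer: vwjclzcg

Derivation:
After op 1 (move_right): buffer="vwjlzg" (len 6), cursors c1@3 c2@6, authorship ......
After op 2 (insert('t')): buffer="vwjtlzgt" (len 8), cursors c1@4 c2@8, authorship ...1...2
After op 3 (delete): buffer="vwjlzg" (len 6), cursors c1@3 c2@6, authorship ......
After op 4 (move_right): buffer="vwjlzg" (len 6), cursors c1@4 c2@6, authorship ......
After op 5 (move_left): buffer="vwjlzg" (len 6), cursors c1@3 c2@5, authorship ......
After op 6 (insert('c')): buffer="vwjclzcg" (len 8), cursors c1@4 c2@7, authorship ...1..2.
After op 7 (insert('c')): buffer="vwjcclzccg" (len 10), cursors c1@5 c2@9, authorship ...11..22.
After op 8 (delete): buffer="vwjclzcg" (len 8), cursors c1@4 c2@7, authorship ...1..2.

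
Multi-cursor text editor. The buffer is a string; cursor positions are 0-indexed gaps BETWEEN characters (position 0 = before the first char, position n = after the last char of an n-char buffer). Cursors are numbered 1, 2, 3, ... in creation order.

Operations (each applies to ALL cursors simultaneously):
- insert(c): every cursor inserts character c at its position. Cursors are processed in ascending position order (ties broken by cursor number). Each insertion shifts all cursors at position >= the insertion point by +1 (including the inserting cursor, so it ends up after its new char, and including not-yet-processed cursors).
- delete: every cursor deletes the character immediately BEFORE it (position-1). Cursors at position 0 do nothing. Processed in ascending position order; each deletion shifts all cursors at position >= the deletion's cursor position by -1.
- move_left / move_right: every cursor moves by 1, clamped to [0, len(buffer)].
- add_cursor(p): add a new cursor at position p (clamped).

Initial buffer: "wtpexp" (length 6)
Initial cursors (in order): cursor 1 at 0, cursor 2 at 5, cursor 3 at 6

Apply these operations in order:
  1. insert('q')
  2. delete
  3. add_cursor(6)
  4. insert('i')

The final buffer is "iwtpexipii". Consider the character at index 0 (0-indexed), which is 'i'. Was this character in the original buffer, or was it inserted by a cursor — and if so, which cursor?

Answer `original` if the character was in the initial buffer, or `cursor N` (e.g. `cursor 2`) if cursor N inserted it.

After op 1 (insert('q')): buffer="qwtpexqpq" (len 9), cursors c1@1 c2@7 c3@9, authorship 1.....2.3
After op 2 (delete): buffer="wtpexp" (len 6), cursors c1@0 c2@5 c3@6, authorship ......
After op 3 (add_cursor(6)): buffer="wtpexp" (len 6), cursors c1@0 c2@5 c3@6 c4@6, authorship ......
After op 4 (insert('i')): buffer="iwtpexipii" (len 10), cursors c1@1 c2@7 c3@10 c4@10, authorship 1.....2.34
Authorship (.=original, N=cursor N): 1 . . . . . 2 . 3 4
Index 0: author = 1

Answer: cursor 1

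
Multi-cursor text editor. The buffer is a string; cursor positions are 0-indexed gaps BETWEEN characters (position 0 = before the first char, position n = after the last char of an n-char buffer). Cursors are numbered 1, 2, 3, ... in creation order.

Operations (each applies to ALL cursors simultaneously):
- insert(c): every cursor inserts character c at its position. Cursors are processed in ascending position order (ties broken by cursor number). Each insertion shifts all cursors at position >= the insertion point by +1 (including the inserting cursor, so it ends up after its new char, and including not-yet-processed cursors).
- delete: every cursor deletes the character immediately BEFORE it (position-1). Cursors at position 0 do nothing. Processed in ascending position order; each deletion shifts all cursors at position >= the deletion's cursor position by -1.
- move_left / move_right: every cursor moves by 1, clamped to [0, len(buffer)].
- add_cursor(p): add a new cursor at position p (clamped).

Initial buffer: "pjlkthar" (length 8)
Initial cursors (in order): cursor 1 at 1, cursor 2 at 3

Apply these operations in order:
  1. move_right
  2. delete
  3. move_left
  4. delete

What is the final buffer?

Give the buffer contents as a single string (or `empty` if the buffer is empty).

After op 1 (move_right): buffer="pjlkthar" (len 8), cursors c1@2 c2@4, authorship ........
After op 2 (delete): buffer="plthar" (len 6), cursors c1@1 c2@2, authorship ......
After op 3 (move_left): buffer="plthar" (len 6), cursors c1@0 c2@1, authorship ......
After op 4 (delete): buffer="lthar" (len 5), cursors c1@0 c2@0, authorship .....

Answer: lthar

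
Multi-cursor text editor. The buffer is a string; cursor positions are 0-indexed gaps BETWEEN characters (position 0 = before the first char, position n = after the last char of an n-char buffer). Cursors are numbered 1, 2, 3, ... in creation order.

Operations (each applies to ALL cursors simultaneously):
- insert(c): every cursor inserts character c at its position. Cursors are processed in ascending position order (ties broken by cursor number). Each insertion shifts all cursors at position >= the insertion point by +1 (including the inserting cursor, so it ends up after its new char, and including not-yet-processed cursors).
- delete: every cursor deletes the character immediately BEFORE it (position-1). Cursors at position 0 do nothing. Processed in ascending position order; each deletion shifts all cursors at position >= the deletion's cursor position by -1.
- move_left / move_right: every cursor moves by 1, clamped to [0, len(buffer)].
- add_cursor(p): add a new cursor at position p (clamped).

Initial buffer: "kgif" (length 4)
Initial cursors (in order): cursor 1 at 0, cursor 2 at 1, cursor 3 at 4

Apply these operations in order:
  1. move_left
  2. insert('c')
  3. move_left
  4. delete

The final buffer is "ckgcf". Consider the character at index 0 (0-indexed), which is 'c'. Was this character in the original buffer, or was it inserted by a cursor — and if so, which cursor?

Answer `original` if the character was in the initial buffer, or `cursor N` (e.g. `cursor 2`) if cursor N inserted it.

After op 1 (move_left): buffer="kgif" (len 4), cursors c1@0 c2@0 c3@3, authorship ....
After op 2 (insert('c')): buffer="cckgicf" (len 7), cursors c1@2 c2@2 c3@6, authorship 12...3.
After op 3 (move_left): buffer="cckgicf" (len 7), cursors c1@1 c2@1 c3@5, authorship 12...3.
After op 4 (delete): buffer="ckgcf" (len 5), cursors c1@0 c2@0 c3@3, authorship 2..3.
Authorship (.=original, N=cursor N): 2 . . 3 .
Index 0: author = 2

Answer: cursor 2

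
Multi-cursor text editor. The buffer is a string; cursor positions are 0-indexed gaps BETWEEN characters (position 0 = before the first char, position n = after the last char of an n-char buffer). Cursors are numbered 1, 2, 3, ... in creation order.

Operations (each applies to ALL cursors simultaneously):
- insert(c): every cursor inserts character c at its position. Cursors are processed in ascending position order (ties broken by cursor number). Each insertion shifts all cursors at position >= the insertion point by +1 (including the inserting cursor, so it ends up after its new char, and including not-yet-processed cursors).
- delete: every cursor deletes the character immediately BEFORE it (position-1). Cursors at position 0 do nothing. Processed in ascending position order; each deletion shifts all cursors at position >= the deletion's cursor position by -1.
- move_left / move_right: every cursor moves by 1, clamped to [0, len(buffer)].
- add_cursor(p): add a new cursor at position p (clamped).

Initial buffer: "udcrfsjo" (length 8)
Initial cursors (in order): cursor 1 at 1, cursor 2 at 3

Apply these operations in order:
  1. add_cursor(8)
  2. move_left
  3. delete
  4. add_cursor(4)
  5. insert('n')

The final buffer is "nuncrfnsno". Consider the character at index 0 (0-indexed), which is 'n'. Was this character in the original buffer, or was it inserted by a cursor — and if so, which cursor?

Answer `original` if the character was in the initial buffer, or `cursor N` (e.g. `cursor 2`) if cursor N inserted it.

After op 1 (add_cursor(8)): buffer="udcrfsjo" (len 8), cursors c1@1 c2@3 c3@8, authorship ........
After op 2 (move_left): buffer="udcrfsjo" (len 8), cursors c1@0 c2@2 c3@7, authorship ........
After op 3 (delete): buffer="ucrfso" (len 6), cursors c1@0 c2@1 c3@5, authorship ......
After op 4 (add_cursor(4)): buffer="ucrfso" (len 6), cursors c1@0 c2@1 c4@4 c3@5, authorship ......
After op 5 (insert('n')): buffer="nuncrfnsno" (len 10), cursors c1@1 c2@3 c4@7 c3@9, authorship 1.2...4.3.
Authorship (.=original, N=cursor N): 1 . 2 . . . 4 . 3 .
Index 0: author = 1

Answer: cursor 1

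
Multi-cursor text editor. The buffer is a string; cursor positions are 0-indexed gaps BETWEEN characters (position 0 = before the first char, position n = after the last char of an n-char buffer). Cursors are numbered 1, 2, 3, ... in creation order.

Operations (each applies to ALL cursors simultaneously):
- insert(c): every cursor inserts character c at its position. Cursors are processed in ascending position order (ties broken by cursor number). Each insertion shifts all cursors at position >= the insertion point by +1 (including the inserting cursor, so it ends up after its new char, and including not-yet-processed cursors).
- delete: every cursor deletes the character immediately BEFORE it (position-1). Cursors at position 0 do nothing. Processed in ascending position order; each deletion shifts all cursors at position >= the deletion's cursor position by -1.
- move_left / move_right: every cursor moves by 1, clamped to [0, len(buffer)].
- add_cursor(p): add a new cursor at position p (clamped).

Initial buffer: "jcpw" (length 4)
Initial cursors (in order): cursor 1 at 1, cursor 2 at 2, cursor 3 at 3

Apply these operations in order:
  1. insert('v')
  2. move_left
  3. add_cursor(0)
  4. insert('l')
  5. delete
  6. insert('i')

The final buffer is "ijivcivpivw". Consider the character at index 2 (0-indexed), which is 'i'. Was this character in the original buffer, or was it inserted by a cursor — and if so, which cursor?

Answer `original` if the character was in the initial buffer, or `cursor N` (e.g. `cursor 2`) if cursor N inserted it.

After op 1 (insert('v')): buffer="jvcvpvw" (len 7), cursors c1@2 c2@4 c3@6, authorship .1.2.3.
After op 2 (move_left): buffer="jvcvpvw" (len 7), cursors c1@1 c2@3 c3@5, authorship .1.2.3.
After op 3 (add_cursor(0)): buffer="jvcvpvw" (len 7), cursors c4@0 c1@1 c2@3 c3@5, authorship .1.2.3.
After op 4 (insert('l')): buffer="ljlvclvplvw" (len 11), cursors c4@1 c1@3 c2@6 c3@9, authorship 4.11.22.33.
After op 5 (delete): buffer="jvcvpvw" (len 7), cursors c4@0 c1@1 c2@3 c3@5, authorship .1.2.3.
After op 6 (insert('i')): buffer="ijivcivpivw" (len 11), cursors c4@1 c1@3 c2@6 c3@9, authorship 4.11.22.33.
Authorship (.=original, N=cursor N): 4 . 1 1 . 2 2 . 3 3 .
Index 2: author = 1

Answer: cursor 1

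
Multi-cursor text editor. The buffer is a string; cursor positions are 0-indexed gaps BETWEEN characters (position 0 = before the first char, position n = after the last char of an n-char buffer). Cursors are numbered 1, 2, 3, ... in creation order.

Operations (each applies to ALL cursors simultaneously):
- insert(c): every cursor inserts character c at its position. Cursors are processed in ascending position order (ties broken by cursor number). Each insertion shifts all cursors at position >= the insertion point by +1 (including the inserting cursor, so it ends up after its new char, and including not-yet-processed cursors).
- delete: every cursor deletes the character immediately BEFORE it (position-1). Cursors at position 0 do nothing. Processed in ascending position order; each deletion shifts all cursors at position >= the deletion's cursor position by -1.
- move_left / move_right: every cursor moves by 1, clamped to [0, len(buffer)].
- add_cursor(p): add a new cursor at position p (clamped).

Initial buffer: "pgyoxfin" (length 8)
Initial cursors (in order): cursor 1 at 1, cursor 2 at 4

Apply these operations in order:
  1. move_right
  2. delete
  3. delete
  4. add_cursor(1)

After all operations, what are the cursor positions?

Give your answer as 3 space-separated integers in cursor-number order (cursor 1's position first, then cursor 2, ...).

After op 1 (move_right): buffer="pgyoxfin" (len 8), cursors c1@2 c2@5, authorship ........
After op 2 (delete): buffer="pyofin" (len 6), cursors c1@1 c2@3, authorship ......
After op 3 (delete): buffer="yfin" (len 4), cursors c1@0 c2@1, authorship ....
After op 4 (add_cursor(1)): buffer="yfin" (len 4), cursors c1@0 c2@1 c3@1, authorship ....

Answer: 0 1 1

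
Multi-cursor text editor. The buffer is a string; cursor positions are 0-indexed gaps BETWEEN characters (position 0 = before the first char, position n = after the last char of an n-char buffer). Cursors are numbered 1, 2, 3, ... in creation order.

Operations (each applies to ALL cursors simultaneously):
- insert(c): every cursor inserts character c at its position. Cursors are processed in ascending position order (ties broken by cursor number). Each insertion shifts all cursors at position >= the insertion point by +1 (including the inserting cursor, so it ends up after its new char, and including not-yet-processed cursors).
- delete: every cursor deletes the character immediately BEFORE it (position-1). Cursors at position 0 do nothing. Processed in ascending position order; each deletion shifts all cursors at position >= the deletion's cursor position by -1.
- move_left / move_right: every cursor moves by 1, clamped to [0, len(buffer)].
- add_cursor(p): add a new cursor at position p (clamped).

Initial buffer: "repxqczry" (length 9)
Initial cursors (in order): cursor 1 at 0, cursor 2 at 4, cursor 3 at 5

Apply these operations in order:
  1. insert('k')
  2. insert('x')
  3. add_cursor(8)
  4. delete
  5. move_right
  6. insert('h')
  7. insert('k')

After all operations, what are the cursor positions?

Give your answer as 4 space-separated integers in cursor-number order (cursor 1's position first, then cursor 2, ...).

Answer: 4 12 16 12

Derivation:
After op 1 (insert('k')): buffer="krepxkqkczry" (len 12), cursors c1@1 c2@6 c3@8, authorship 1....2.3....
After op 2 (insert('x')): buffer="kxrepxkxqkxczry" (len 15), cursors c1@2 c2@8 c3@11, authorship 11....22.33....
After op 3 (add_cursor(8)): buffer="kxrepxkxqkxczry" (len 15), cursors c1@2 c2@8 c4@8 c3@11, authorship 11....22.33....
After op 4 (delete): buffer="krepxqkczry" (len 11), cursors c1@1 c2@5 c4@5 c3@7, authorship 1.....3....
After op 5 (move_right): buffer="krepxqkczry" (len 11), cursors c1@2 c2@6 c4@6 c3@8, authorship 1.....3....
After op 6 (insert('h')): buffer="krhepxqhhkchzry" (len 15), cursors c1@3 c2@9 c4@9 c3@12, authorship 1.1....243.3...
After op 7 (insert('k')): buffer="krhkepxqhhkkkchkzry" (len 19), cursors c1@4 c2@12 c4@12 c3@16, authorship 1.11....24243.33...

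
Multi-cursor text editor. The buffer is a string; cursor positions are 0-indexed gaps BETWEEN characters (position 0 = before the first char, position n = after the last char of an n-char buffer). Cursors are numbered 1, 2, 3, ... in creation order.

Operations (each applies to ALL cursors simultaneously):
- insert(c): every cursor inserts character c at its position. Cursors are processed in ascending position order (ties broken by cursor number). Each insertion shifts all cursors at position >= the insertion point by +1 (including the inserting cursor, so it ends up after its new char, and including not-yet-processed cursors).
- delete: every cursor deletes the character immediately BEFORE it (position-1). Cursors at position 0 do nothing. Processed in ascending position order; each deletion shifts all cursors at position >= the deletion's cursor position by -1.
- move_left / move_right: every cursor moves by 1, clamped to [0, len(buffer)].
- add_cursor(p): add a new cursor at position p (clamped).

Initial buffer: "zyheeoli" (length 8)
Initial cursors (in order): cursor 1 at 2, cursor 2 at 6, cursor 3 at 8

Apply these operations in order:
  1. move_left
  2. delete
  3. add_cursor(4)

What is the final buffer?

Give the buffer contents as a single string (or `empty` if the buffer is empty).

After op 1 (move_left): buffer="zyheeoli" (len 8), cursors c1@1 c2@5 c3@7, authorship ........
After op 2 (delete): buffer="yheoi" (len 5), cursors c1@0 c2@3 c3@4, authorship .....
After op 3 (add_cursor(4)): buffer="yheoi" (len 5), cursors c1@0 c2@3 c3@4 c4@4, authorship .....

Answer: yheoi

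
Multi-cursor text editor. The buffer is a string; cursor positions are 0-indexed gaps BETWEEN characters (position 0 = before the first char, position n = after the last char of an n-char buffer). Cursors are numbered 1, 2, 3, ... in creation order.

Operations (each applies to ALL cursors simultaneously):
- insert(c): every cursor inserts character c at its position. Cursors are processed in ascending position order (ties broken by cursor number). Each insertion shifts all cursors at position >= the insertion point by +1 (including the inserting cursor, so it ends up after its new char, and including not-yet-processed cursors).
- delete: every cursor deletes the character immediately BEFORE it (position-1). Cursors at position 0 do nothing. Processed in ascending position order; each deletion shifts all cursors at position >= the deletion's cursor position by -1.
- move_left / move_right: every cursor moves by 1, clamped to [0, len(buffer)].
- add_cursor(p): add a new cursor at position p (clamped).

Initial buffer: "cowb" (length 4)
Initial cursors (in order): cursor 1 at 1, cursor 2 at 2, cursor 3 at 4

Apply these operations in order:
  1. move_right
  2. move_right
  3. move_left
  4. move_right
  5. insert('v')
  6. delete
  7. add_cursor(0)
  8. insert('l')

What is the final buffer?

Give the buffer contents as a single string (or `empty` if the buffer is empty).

Answer: lcowlbll

Derivation:
After op 1 (move_right): buffer="cowb" (len 4), cursors c1@2 c2@3 c3@4, authorship ....
After op 2 (move_right): buffer="cowb" (len 4), cursors c1@3 c2@4 c3@4, authorship ....
After op 3 (move_left): buffer="cowb" (len 4), cursors c1@2 c2@3 c3@3, authorship ....
After op 4 (move_right): buffer="cowb" (len 4), cursors c1@3 c2@4 c3@4, authorship ....
After op 5 (insert('v')): buffer="cowvbvv" (len 7), cursors c1@4 c2@7 c3@7, authorship ...1.23
After op 6 (delete): buffer="cowb" (len 4), cursors c1@3 c2@4 c3@4, authorship ....
After op 7 (add_cursor(0)): buffer="cowb" (len 4), cursors c4@0 c1@3 c2@4 c3@4, authorship ....
After op 8 (insert('l')): buffer="lcowlbll" (len 8), cursors c4@1 c1@5 c2@8 c3@8, authorship 4...1.23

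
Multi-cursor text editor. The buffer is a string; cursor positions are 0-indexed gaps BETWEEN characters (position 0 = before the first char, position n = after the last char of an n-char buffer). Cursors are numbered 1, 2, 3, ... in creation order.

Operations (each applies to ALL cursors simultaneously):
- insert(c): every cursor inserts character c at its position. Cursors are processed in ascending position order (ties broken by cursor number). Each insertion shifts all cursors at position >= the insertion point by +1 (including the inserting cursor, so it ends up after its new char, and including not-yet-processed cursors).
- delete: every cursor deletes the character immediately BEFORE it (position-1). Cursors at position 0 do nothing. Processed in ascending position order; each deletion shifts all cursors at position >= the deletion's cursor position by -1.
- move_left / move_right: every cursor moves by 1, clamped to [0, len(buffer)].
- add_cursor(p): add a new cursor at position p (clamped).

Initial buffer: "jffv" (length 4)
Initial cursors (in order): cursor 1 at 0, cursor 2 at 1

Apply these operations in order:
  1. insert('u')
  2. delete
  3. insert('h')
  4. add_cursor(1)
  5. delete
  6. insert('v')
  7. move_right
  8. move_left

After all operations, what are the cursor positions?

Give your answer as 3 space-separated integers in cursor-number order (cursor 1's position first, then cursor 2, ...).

Answer: 2 4 2

Derivation:
After op 1 (insert('u')): buffer="ujuffv" (len 6), cursors c1@1 c2@3, authorship 1.2...
After op 2 (delete): buffer="jffv" (len 4), cursors c1@0 c2@1, authorship ....
After op 3 (insert('h')): buffer="hjhffv" (len 6), cursors c1@1 c2@3, authorship 1.2...
After op 4 (add_cursor(1)): buffer="hjhffv" (len 6), cursors c1@1 c3@1 c2@3, authorship 1.2...
After op 5 (delete): buffer="jffv" (len 4), cursors c1@0 c3@0 c2@1, authorship ....
After op 6 (insert('v')): buffer="vvjvffv" (len 7), cursors c1@2 c3@2 c2@4, authorship 13.2...
After op 7 (move_right): buffer="vvjvffv" (len 7), cursors c1@3 c3@3 c2@5, authorship 13.2...
After op 8 (move_left): buffer="vvjvffv" (len 7), cursors c1@2 c3@2 c2@4, authorship 13.2...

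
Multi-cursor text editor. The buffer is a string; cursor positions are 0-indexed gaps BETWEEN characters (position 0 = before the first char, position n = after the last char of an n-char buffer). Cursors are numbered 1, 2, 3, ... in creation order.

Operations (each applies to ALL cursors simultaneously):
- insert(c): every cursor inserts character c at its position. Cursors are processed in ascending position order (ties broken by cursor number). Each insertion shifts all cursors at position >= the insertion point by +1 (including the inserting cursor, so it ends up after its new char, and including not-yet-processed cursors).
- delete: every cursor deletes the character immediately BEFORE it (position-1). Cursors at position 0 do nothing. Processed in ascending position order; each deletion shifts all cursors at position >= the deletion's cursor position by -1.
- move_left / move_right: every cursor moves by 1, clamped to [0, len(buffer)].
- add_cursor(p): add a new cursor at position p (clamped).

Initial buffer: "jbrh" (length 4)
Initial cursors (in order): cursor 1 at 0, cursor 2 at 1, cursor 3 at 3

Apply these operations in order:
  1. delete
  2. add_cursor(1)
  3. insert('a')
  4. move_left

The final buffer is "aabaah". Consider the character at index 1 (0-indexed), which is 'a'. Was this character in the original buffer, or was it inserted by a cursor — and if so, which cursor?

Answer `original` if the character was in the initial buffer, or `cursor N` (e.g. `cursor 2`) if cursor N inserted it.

Answer: cursor 2

Derivation:
After op 1 (delete): buffer="bh" (len 2), cursors c1@0 c2@0 c3@1, authorship ..
After op 2 (add_cursor(1)): buffer="bh" (len 2), cursors c1@0 c2@0 c3@1 c4@1, authorship ..
After op 3 (insert('a')): buffer="aabaah" (len 6), cursors c1@2 c2@2 c3@5 c4@5, authorship 12.34.
After op 4 (move_left): buffer="aabaah" (len 6), cursors c1@1 c2@1 c3@4 c4@4, authorship 12.34.
Authorship (.=original, N=cursor N): 1 2 . 3 4 .
Index 1: author = 2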